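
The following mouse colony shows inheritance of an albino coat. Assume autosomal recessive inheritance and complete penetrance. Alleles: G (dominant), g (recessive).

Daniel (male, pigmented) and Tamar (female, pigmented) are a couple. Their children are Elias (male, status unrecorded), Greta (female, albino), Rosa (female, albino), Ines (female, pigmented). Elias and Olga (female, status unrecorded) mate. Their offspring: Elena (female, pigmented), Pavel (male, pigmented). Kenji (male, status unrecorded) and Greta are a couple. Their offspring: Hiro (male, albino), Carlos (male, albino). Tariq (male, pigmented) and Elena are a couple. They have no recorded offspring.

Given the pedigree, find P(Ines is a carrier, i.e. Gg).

2/3

Daniel is pigmented so carries G and passed g to Greta (gg), so Daniel is Gg.
Tamar is pigmented so carries G and passed g to Greta (gg), so Tamar is Gg.
Their cross gives offspring ratios 1/4 GG : 1/2 Gg : 1/4 gg. Conditioning on Ines being pigmented, P(Gg) = 1/2 / 3/4 = 2/3.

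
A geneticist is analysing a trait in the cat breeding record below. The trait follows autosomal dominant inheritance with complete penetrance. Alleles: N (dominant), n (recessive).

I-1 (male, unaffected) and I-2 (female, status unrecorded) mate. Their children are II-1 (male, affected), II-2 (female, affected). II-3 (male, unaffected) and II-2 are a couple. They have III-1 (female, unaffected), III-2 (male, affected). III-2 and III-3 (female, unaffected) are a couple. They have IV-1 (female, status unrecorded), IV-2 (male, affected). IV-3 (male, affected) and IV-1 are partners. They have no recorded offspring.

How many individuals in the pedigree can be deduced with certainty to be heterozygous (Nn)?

4

Obligate heterozygotes: II-1 is affected so carries N and received n from I-1 (nn), so II-1 is Nn; II-2 is affected so carries N and received n from I-1 (nn), so II-2 is Nn; III-2 is affected so carries N and received n from II-3 (nn), so III-2 is Nn; IV-2 is affected so carries N and received n from III-3 (nn), so IV-2 is Nn.
Every other individual is either homozygous by phenotype or has at least one consistent homozygous assignment, so the count is 4.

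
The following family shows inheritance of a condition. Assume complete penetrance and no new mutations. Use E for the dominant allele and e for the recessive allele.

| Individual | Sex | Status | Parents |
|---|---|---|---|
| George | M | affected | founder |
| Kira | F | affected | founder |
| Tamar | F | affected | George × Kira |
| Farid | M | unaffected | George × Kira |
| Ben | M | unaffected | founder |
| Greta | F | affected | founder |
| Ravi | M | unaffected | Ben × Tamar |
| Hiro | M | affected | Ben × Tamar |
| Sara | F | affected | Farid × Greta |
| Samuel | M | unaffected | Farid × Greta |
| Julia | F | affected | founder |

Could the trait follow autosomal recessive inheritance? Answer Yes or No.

No

Under autosomal recessive, Farid (unaffected, male) cannot arise from George (affected) × Kira (affected).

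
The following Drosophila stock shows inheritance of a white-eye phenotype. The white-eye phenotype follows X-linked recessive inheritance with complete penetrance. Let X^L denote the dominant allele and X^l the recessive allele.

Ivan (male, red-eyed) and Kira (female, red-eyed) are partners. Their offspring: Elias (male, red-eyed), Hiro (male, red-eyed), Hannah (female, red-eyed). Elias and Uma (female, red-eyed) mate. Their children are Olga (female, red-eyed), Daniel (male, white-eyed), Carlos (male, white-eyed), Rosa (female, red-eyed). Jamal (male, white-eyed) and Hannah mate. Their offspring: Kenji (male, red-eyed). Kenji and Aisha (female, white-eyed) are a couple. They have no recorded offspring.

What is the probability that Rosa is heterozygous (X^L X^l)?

1/2

Elias is red-eyed, so Elias is X^L Y.
Uma is red-eyed so carries L and passed l to Daniel (X^l Y), so Uma is X^L X^l.
Their cross gives offspring ratios 1/2 X^L X^L : 1/2 X^L X^l. Conditioning on Rosa being red-eyed, P(X^L X^l) = 1/2 / 1 = 1/2.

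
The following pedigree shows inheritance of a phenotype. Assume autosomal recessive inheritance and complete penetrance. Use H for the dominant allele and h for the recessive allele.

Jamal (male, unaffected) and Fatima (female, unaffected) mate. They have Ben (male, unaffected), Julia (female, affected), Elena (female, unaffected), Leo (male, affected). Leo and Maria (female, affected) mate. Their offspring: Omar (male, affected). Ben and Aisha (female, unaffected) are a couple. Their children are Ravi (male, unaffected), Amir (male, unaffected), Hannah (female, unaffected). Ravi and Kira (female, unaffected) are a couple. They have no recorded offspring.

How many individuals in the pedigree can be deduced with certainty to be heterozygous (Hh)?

Obligate heterozygotes: Jamal is unaffected so carries H and passed h to Julia (hh), so Jamal is Hh; Fatima is unaffected so carries H and passed h to Julia (hh), so Fatima is Hh.
Every other individual is either homozygous by phenotype or has at least one consistent homozygous assignment, so the count is 2.

2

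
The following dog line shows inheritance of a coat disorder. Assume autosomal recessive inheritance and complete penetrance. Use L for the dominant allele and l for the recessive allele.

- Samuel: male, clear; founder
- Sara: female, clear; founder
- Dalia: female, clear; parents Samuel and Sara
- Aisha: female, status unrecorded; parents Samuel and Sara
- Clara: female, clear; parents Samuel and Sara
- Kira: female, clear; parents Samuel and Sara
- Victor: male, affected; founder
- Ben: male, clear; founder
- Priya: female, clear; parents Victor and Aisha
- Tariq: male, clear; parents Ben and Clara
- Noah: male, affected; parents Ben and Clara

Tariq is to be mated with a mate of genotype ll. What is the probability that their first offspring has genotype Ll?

2/3

Ben is clear so carries L and passed l to Noah (ll), so Ben is Ll.
Clara is clear so carries L and passed l to Noah (ll), so Clara is Ll.
Tariq is a clear offspring of Ben (Ll) × Clara (Ll), whose cross gives 1/4 LL : 1/2 Ll : 1/4 ll; conditioning on being clear, Tariq is LL with probability 1/3, Ll with probability 2/3.
Summing over parental genotype combinations, P(offspring has genotype Ll) = 1/3·1 + 2/3·1/2 = 2/3.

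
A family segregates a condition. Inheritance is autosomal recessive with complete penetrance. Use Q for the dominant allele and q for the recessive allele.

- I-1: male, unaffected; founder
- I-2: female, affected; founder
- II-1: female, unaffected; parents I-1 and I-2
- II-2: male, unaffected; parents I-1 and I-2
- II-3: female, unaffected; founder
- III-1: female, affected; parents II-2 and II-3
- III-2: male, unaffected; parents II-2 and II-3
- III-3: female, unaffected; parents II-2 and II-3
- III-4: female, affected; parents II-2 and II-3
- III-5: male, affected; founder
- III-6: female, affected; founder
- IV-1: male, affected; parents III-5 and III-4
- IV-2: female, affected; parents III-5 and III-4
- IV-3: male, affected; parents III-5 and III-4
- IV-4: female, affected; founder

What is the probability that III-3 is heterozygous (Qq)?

2/3

II-2 is unaffected so carries Q and received q from I-2 (qq), so II-2 is Qq.
II-3 is unaffected so carries Q and passed q to III-1 (qq), so II-3 is Qq.
Their cross gives offspring ratios 1/4 QQ : 1/2 Qq : 1/4 qq. Conditioning on III-3 being unaffected, P(Qq) = 1/2 / 3/4 = 2/3.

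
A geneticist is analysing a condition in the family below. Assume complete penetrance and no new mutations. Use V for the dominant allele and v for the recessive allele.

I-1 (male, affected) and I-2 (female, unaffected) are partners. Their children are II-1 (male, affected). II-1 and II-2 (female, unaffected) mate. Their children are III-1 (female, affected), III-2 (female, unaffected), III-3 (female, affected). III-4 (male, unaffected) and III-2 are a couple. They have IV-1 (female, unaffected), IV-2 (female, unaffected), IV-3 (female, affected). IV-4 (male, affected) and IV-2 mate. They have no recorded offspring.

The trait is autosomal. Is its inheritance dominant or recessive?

III-4 and III-2 are both unaffected yet have an affected child IV-3. Under dominance, an affected child requires at least one affected parent, so the trait cannot be dominant.

recessive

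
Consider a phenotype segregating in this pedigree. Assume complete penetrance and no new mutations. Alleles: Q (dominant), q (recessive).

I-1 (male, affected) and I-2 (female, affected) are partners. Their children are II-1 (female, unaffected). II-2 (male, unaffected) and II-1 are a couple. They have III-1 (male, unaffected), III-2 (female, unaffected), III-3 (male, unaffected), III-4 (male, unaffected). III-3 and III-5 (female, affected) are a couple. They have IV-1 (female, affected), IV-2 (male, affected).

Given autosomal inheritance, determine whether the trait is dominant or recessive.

dominant

I-1 and I-2 are both affected yet have an unaffected child II-1. Under a recessive model two affected parents are homozygous and every child would be affected, so the trait cannot be recessive.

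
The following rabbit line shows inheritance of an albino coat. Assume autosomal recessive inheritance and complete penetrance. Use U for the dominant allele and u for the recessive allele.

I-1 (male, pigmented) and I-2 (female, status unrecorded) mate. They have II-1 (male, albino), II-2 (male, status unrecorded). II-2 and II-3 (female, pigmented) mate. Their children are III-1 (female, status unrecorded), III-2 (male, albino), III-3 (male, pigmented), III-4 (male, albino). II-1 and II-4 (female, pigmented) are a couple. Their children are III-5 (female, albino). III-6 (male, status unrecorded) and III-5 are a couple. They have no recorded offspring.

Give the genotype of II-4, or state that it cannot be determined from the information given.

From phenotype alone, II-4 is UU or Uu.
II-4 is pigmented so carries U and passed u to III-5 (uu), so II-4 is Uu.

Uu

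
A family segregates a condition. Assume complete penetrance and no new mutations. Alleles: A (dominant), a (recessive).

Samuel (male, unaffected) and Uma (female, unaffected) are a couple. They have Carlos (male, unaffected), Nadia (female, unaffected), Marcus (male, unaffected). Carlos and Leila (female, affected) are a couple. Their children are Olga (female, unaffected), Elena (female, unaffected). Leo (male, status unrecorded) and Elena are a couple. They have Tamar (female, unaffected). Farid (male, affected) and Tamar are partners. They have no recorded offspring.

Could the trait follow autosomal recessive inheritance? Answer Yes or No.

A consistent assignment under autosomal recessive exists: Samuel AA, Uma AA, Carlos AA, Nadia AA, Marcus AA, Leila aa, Olga Aa, Elena Aa, Leo AA, Tamar AA, Farid aa.
In this assignment every recorded phenotype matches its genotype and every non-founder's genotype is obtainable from its parents' genotypes, so the pedigree is consistent.

Yes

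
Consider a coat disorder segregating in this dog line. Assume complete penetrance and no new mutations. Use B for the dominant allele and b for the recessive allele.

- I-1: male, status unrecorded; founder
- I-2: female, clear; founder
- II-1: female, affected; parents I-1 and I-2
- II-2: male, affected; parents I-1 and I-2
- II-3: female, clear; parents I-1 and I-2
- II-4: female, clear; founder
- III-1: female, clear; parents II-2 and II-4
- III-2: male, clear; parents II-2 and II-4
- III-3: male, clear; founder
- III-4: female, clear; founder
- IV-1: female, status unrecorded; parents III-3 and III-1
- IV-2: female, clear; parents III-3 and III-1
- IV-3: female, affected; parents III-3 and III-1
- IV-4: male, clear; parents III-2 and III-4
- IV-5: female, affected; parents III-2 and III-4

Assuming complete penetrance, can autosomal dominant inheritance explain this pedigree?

No

Under autosomal dominant, IV-3 (affected, female) cannot arise from III-3 (clear) × III-1 (clear).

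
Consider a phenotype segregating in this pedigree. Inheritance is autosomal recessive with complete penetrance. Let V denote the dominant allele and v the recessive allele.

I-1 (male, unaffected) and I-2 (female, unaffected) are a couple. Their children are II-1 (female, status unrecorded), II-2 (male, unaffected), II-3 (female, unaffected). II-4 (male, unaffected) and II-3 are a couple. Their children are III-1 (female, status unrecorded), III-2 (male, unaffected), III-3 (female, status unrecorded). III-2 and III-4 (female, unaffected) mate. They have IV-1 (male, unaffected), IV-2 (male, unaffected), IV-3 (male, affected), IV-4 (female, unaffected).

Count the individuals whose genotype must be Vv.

Obligate heterozygotes: III-2 is unaffected so carries V and passed v to IV-3 (vv), so III-2 is Vv; III-4 is unaffected so carries V and passed v to IV-3 (vv), so III-4 is Vv.
Every other individual is either homozygous by phenotype or has at least one consistent homozygous assignment, so the count is 2.

2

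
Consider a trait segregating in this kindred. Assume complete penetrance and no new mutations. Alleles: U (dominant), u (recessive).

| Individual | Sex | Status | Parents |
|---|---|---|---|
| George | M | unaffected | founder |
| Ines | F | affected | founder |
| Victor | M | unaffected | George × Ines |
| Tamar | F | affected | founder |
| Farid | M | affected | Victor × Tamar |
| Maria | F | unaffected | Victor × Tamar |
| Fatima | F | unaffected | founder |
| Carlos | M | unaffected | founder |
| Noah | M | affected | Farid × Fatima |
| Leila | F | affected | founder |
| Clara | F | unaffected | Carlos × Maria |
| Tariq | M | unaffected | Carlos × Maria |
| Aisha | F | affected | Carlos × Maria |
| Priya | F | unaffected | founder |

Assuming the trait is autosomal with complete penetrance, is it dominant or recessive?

recessive

Carlos and Maria are both unaffected yet have an affected child Aisha. Under dominance, an affected child requires at least one affected parent, so the trait cannot be dominant.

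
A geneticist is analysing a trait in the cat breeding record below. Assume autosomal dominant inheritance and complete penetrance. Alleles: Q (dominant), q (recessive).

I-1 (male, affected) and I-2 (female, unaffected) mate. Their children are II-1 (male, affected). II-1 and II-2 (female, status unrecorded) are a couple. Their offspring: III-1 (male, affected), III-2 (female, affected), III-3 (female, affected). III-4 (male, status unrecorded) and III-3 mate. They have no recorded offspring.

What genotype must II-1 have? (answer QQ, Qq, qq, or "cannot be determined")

Qq

From phenotype alone, II-1 is QQ or Qq.
II-1 is affected so carries Q and received q from I-2 (qq), so II-1 is Qq.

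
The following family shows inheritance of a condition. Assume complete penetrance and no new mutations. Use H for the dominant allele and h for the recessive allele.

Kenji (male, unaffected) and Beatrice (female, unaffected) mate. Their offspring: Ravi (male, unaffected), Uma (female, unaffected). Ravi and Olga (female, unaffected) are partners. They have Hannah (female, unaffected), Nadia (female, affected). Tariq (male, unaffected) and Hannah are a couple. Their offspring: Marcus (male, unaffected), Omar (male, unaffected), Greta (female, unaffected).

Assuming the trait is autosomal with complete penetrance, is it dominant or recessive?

Ravi and Olga are both unaffected yet have an affected child Nadia. Under dominance, an affected child requires at least one affected parent, so the trait cannot be dominant.

recessive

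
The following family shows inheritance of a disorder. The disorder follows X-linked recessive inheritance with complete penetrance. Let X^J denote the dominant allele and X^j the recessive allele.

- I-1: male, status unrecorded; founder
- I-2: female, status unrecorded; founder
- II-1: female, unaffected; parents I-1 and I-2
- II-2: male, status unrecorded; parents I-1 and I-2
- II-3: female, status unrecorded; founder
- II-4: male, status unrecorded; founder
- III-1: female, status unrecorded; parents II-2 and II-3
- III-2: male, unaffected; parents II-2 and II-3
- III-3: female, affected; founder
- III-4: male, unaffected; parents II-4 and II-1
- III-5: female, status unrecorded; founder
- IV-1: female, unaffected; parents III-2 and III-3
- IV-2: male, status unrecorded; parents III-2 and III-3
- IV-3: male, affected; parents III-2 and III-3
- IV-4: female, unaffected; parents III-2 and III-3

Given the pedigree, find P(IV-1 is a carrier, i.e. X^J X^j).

1

IV-1 is unaffected so carries J and received j from III-3 (X^j X^j), so IV-1 is X^J X^j, giving P(X^J X^j) = 1.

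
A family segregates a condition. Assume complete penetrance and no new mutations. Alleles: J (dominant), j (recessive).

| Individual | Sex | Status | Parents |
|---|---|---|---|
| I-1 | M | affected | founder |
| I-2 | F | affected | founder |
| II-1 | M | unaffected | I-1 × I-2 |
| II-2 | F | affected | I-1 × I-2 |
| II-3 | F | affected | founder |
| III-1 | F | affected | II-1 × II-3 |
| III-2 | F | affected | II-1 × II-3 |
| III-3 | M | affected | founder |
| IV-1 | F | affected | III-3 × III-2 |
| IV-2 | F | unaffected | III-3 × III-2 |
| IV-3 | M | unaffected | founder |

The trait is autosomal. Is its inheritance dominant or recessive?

I-1 and I-2 are both affected yet have an unaffected child II-1. Under a recessive model two affected parents are homozygous and every child would be affected, so the trait cannot be recessive.

dominant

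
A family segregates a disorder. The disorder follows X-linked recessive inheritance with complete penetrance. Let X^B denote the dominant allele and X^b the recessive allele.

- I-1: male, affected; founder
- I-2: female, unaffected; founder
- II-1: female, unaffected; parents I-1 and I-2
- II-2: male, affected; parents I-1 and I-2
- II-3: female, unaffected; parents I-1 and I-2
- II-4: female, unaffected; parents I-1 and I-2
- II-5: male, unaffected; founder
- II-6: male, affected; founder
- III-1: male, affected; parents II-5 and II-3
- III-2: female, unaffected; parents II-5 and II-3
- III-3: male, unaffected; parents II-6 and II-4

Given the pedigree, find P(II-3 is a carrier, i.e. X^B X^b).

1

II-3 is unaffected so carries B and received b from I-1 (X^b Y), so II-3 is X^B X^b, giving P(X^B X^b) = 1.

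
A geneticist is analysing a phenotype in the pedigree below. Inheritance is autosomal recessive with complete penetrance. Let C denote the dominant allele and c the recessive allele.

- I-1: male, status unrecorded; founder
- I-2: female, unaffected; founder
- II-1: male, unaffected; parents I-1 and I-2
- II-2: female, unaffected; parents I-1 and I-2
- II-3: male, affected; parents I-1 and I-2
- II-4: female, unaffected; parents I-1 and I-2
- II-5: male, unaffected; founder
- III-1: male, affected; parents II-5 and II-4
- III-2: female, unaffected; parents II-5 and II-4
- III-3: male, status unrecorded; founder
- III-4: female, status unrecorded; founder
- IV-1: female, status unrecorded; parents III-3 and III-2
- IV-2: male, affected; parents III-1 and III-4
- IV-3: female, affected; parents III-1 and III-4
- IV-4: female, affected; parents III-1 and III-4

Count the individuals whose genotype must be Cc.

Obligate heterozygotes: I-2 is unaffected so carries C and passed c to II-3 (cc), so I-2 is Cc; II-4 is unaffected so carries C and passed c to III-1 (cc), so II-4 is Cc; II-5 is unaffected so carries C and passed c to III-1 (cc), so II-5 is Cc.
Every other individual is either homozygous by phenotype or has at least one consistent homozygous assignment, so the count is 3.

3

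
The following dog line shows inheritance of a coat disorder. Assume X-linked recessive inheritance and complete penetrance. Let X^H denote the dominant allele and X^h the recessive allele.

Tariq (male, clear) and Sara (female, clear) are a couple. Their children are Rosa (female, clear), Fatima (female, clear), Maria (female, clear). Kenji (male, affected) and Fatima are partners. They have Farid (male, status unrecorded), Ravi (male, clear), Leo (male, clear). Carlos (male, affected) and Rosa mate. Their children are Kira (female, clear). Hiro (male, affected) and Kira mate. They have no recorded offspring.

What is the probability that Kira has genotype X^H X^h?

Kira is clear so carries H and received h from Carlos (X^h Y), so Kira is X^H X^h, giving P(X^H X^h) = 1.

1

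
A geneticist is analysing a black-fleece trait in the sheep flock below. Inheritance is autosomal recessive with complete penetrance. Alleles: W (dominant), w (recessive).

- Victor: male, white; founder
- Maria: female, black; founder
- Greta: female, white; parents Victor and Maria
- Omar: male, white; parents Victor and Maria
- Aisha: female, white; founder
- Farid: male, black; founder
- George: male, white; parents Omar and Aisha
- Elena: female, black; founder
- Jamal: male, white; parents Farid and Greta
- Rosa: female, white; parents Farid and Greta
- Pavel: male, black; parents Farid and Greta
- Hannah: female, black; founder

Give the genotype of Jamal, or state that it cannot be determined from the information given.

Ww

From phenotype alone, Jamal is WW or Ww.
Jamal is white so carries W and received w from Farid (ww), so Jamal is Ww.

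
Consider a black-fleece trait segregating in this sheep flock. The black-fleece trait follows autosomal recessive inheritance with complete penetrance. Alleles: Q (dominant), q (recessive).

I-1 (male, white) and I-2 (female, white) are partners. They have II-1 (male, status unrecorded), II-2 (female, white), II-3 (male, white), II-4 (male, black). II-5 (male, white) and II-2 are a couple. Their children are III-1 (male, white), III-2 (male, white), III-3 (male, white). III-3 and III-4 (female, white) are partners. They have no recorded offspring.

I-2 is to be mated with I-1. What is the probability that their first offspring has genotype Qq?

I-2 is white so carries Q and passed q to II-4 (qq), so I-2 is Qq.
I-1 is white so carries Q and passed q to II-4 (qq), so I-1 is Qq.
The cross gives 1/4 QQ : 1/2 Qq : 1/4 qq, so P(offspring has genotype Qq) = 1/2.

1/2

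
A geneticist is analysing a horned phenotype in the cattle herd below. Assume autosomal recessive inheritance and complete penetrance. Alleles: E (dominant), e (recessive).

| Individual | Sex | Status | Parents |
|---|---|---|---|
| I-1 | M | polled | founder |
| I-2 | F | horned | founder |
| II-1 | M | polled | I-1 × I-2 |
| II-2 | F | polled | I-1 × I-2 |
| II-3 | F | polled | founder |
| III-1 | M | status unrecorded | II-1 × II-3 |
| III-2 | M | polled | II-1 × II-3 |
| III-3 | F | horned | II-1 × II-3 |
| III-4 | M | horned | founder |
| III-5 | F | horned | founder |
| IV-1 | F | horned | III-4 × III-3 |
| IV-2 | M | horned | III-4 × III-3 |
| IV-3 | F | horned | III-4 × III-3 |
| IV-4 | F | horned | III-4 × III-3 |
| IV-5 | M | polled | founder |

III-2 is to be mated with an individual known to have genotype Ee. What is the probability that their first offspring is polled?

5/6

II-1 is polled so carries E and received e from I-2 (ee), so II-1 is Ee.
II-3 is polled so carries E and passed e to III-3 (ee), so II-3 is Ee.
III-2 is a polled offspring of II-1 (Ee) × II-3 (Ee), whose cross gives 1/4 EE : 1/2 Ee : 1/4 ee; conditioning on being polled, III-2 is EE with probability 1/3, Ee with probability 2/3.
Summing over parental genotype combinations, P(offspring is polled) = 1/3·1 + 2/3·3/4 = 5/6.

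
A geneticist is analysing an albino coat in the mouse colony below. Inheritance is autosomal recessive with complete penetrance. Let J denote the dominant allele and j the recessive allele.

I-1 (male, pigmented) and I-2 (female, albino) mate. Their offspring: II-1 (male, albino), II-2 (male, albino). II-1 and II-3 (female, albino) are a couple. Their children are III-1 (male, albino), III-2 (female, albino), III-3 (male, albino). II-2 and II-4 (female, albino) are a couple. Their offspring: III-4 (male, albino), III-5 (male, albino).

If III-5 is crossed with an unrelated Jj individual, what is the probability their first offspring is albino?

III-5 is albino, so III-5 is jj.
The cross gives 1/2 Jj : 1/2 jj, so P(offspring is albino) = 1/2.

1/2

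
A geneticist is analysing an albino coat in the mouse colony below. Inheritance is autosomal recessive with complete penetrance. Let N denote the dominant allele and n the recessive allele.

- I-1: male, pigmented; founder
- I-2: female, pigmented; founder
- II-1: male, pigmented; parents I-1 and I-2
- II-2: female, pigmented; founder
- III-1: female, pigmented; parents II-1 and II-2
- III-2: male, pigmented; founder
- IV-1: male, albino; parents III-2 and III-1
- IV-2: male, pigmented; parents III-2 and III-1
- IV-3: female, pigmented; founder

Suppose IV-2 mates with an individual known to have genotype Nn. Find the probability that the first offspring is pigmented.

III-2 is pigmented so carries N and passed n to IV-1 (nn), so III-2 is Nn.
III-1 is pigmented so carries N and passed n to IV-1 (nn), so III-1 is Nn.
IV-2 is a pigmented offspring of III-2 (Nn) × III-1 (Nn), whose cross gives 1/4 NN : 1/2 Nn : 1/4 nn; conditioning on being pigmented, IV-2 is NN with probability 1/3, Nn with probability 2/3.
Summing over parental genotype combinations, P(offspring is pigmented) = 1/3·1 + 2/3·3/4 = 5/6.

5/6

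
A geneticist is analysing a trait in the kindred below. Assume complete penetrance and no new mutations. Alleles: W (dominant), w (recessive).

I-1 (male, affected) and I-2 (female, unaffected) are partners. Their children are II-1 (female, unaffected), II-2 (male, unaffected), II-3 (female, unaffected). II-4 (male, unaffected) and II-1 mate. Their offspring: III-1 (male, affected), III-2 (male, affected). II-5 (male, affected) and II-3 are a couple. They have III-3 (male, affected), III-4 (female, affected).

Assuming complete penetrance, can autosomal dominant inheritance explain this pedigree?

No

Under autosomal dominant, III-1 (affected, male) cannot arise from II-4 (unaffected) × II-1 (unaffected).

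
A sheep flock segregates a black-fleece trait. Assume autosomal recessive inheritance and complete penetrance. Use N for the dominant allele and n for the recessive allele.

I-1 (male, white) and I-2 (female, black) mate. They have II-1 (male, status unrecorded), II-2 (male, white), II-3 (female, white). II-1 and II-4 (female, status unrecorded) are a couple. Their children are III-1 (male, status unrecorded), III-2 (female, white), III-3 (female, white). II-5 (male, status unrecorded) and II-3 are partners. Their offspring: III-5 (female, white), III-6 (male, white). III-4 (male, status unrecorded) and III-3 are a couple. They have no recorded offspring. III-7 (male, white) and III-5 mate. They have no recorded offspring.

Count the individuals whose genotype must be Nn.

Obligate heterozygotes: II-2 is white so carries N and received n from I-2 (nn), so II-2 is Nn; II-3 is white so carries N and received n from I-2 (nn), so II-3 is Nn.
Every other individual is either homozygous by phenotype or has at least one consistent homozygous assignment, so the count is 2.

2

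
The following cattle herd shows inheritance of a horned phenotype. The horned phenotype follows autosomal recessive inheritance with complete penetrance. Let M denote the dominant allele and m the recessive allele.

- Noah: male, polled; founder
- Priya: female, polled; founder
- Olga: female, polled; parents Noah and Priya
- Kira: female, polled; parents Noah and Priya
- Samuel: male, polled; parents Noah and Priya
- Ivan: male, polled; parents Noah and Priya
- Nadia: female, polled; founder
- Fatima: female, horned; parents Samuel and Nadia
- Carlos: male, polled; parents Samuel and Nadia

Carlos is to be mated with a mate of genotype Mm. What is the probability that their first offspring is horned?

Samuel is polled so carries M and passed m to Fatima (mm), so Samuel is Mm.
Nadia is polled so carries M and passed m to Fatima (mm), so Nadia is Mm.
Carlos is a polled offspring of Samuel (Mm) × Nadia (Mm), whose cross gives 1/4 MM : 1/2 Mm : 1/4 mm; conditioning on being polled, Carlos is MM with probability 1/3, Mm with probability 2/3.
Summing over parental genotype combinations, P(offspring is horned) = 2/3·1/4 = 1/6.

1/6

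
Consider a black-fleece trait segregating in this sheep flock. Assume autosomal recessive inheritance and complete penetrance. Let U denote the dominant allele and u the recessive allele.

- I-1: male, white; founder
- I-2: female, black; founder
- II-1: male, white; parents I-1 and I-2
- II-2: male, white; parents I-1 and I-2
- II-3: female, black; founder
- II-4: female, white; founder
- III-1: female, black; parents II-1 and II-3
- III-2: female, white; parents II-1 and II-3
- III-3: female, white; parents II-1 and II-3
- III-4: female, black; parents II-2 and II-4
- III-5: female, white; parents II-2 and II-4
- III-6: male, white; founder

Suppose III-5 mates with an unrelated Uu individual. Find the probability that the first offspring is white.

II-2 is white so carries U and received u from I-2 (uu), so II-2 is Uu.
II-4 is white so carries U and passed u to III-4 (uu), so II-4 is Uu.
III-5 is a white offspring of II-2 (Uu) × II-4 (Uu), whose cross gives 1/4 UU : 1/2 Uu : 1/4 uu; conditioning on being white, III-5 is UU with probability 1/3, Uu with probability 2/3.
Summing over parental genotype combinations, P(offspring is white) = 1/3·1 + 2/3·3/4 = 5/6.

5/6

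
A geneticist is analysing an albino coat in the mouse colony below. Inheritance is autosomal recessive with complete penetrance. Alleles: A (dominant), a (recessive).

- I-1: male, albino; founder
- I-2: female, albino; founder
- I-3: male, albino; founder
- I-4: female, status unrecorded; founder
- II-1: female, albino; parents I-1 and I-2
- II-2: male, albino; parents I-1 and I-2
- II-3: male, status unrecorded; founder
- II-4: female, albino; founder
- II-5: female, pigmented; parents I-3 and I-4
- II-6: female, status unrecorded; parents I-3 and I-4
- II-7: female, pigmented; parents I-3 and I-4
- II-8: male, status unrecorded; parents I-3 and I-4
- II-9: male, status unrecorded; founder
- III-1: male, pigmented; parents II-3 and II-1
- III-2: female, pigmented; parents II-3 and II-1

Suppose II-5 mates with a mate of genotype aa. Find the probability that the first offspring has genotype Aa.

II-5 is pigmented so carries A and received a from I-3 (aa), so II-5 is Aa.
The cross gives 1/2 Aa : 1/2 aa, so P(offspring has genotype Aa) = 1/2.

1/2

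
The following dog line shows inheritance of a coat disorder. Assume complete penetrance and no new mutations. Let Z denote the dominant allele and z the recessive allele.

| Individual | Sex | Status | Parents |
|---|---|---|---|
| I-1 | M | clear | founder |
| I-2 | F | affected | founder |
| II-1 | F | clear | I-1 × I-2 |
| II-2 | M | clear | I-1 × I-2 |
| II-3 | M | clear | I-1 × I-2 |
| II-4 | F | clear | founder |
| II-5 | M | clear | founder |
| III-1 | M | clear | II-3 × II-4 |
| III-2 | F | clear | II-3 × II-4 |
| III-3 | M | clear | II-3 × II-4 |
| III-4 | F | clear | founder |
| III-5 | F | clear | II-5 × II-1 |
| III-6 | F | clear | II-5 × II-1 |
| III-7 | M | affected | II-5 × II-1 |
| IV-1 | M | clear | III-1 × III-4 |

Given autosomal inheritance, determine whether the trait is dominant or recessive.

II-5 and II-1 are both clear yet have an affected child III-7. Under dominance, an affected child requires at least one affected parent, so the trait cannot be dominant.

recessive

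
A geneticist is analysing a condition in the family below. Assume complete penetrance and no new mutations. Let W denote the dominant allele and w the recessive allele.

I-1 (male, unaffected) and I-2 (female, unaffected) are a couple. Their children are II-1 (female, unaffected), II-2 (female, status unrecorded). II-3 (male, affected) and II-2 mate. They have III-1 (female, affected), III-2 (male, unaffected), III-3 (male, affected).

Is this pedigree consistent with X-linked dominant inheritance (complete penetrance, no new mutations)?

No assignment of genotypes under X-linked dominant satisfies every parent–offspring relationship, so the pedigree is inconsistent.

No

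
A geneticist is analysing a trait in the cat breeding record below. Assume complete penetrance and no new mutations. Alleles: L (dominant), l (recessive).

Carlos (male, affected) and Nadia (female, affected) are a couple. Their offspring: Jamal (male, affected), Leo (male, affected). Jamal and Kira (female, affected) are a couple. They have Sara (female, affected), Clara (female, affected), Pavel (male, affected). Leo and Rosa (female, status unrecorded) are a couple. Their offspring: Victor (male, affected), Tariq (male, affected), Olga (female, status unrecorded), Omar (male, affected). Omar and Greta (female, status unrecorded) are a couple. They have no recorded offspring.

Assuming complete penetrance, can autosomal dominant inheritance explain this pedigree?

A consistent assignment under autosomal dominant exists: Carlos LL, Nadia LL, Jamal LL, Leo LL, Kira LL, Rosa LL, Sara LL, Clara LL, Pavel LL, Victor LL, Tariq LL, Olga LL, Omar LL, Greta LL.
In this assignment every recorded phenotype matches its genotype and every non-founder's genotype is obtainable from its parents' genotypes, so the pedigree is consistent.

Yes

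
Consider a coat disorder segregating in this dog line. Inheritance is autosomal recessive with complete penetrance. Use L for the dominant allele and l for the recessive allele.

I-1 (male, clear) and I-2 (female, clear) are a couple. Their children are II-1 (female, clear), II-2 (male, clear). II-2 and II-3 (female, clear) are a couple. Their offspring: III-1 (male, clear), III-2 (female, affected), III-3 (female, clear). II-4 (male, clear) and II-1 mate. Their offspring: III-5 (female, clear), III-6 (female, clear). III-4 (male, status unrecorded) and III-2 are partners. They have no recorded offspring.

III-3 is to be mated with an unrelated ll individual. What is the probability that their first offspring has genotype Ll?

II-2 is clear so carries L and passed l to III-2 (ll), so II-2 is Ll.
II-3 is clear so carries L and passed l to III-2 (ll), so II-3 is Ll.
III-3 is a clear offspring of II-2 (Ll) × II-3 (Ll), whose cross gives 1/4 LL : 1/2 Ll : 1/4 ll; conditioning on being clear, III-3 is LL with probability 1/3, Ll with probability 2/3.
Summing over parental genotype combinations, P(offspring has genotype Ll) = 1/3·1 + 2/3·1/2 = 2/3.

2/3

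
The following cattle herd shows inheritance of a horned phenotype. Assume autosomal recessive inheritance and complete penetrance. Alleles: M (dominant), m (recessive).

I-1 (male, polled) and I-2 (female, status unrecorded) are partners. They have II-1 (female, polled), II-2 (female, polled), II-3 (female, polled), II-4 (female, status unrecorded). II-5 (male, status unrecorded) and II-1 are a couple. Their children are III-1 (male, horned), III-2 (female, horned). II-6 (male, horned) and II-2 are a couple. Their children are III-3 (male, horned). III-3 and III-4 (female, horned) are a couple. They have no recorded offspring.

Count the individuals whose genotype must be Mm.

2

Obligate heterozygotes: II-1 is polled so carries M and passed m to III-1 (mm), so II-1 is Mm; II-2 is polled so carries M and passed m to III-3 (mm), so II-2 is Mm.
Every other individual is either homozygous by phenotype or has at least one consistent homozygous assignment, so the count is 2.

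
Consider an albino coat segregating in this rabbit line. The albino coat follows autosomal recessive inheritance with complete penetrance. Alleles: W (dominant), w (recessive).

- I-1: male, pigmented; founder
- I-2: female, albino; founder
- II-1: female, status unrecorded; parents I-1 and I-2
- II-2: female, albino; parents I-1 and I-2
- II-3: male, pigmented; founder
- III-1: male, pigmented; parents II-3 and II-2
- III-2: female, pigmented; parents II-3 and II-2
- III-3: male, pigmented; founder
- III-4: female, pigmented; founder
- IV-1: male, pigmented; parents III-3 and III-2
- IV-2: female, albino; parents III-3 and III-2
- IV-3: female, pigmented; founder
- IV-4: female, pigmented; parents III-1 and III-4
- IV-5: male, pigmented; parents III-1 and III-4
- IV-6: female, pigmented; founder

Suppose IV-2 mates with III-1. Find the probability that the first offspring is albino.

1/2

IV-2 is albino, so IV-2 is ww.
III-1 is pigmented so carries W and received w from II-2 (ww), so III-1 is Ww.
The cross gives 1/2 Ww : 1/2 ww, so P(offspring is albino) = 1/2.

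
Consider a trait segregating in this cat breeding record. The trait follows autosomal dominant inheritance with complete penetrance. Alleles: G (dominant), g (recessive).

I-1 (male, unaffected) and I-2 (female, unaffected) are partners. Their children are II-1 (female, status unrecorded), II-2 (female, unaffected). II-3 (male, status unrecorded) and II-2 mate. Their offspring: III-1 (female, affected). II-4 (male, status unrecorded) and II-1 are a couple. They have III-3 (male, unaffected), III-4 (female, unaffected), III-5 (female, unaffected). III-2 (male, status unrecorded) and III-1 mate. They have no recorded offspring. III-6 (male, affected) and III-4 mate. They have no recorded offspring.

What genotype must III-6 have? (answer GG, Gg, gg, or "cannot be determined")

cannot be determined

III-6's phenotype allows GG or Gg, and no parent or child forces a single allele at both positions; consistent genotype assignments exist with III-6 as GG or Gg.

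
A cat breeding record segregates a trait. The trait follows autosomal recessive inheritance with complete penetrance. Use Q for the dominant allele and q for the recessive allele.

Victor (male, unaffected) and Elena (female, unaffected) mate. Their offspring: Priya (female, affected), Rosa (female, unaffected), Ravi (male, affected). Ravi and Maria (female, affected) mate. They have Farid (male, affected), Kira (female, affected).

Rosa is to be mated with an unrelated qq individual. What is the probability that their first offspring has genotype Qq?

Victor is unaffected so carries Q and passed q to Priya (qq), so Victor is Qq.
Elena is unaffected so carries Q and passed q to Priya (qq), so Elena is Qq.
Rosa is an unaffected offspring of Victor (Qq) × Elena (Qq), whose cross gives 1/4 QQ : 1/2 Qq : 1/4 qq; conditioning on being unaffected, Rosa is QQ with probability 1/3, Qq with probability 2/3.
Summing over parental genotype combinations, P(offspring has genotype Qq) = 1/3·1 + 2/3·1/2 = 2/3.

2/3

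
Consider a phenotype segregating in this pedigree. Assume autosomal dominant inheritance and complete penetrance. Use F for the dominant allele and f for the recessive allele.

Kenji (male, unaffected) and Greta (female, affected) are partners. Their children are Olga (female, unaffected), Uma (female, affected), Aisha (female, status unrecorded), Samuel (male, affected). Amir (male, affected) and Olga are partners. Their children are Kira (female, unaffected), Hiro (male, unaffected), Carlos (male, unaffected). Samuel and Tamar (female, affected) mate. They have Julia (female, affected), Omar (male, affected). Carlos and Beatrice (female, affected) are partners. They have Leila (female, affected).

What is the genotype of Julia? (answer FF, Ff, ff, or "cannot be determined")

cannot be determined

Julia's phenotype allows FF or Ff, and no parent or child forces a single allele at both positions; consistent genotype assignments exist with Julia as FF or Ff.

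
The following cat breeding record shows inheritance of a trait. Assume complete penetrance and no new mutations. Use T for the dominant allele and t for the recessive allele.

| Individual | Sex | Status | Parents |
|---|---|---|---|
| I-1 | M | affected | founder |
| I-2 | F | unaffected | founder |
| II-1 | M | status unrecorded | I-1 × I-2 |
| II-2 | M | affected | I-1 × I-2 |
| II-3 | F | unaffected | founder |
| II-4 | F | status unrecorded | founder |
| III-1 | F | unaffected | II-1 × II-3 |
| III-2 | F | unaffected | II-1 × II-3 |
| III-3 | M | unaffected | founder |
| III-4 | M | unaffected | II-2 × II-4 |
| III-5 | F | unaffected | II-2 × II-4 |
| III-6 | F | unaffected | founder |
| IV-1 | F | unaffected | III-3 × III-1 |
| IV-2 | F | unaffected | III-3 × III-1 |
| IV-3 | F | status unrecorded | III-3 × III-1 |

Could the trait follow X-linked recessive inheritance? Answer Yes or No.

Yes

A consistent assignment under X-linked recessive exists: I-1 X^t Y, I-2 X^T X^t, II-1 X^T Y, II-2 X^t Y, II-3 X^T X^T, II-4 X^T X^T, III-1 X^T X^T, III-2 X^T X^T, III-3 X^T Y, III-4 X^T Y, III-5 X^T X^t, III-6 X^T X^T, IV-1 X^T X^T, IV-2 X^T X^T, IV-3 X^T X^T.
In this assignment every recorded phenotype matches its genotype and every non-founder's genotype is obtainable from its parents' genotypes, so the pedigree is consistent.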